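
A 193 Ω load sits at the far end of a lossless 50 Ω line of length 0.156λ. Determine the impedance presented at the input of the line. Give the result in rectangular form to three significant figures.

Z_in ≈ 18.2 − j30.4 Ω

βl = 2π × 0.156 = 56.2°
tan(βl) = tan(56.2°) = 1.49
Z_in = Z_0·(Z_L + jZ_0·tanβl)/(Z_0 + jZ_L·tanβl)
     = 50·(193 + j74.6)/(50 + j288)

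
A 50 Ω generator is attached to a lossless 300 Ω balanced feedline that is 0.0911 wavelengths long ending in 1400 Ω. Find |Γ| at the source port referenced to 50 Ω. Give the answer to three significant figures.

|Γ| ≈ 0.906

βl = 2π × 0.0911 = 32.8°
tan(βl) = 0.644
Z_in = Z_0·(Z_L + jZ_0·tanβl)/(Z_0 + jZ_L·tanβl) = 197 − j400 Ω
Γ_s = (Z_in − Z_s)/(Z_in + Z_s) = (147 − j400)/(247 − j400), |Γ_s| = 0.906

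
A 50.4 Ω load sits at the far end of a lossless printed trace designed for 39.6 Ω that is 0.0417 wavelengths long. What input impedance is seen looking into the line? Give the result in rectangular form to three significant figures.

Z_in ≈ 48.4 − j5.9 Ω

βl = 2π × 0.0417 = 15°
tan(βl) = tan(15°) = 0.268
Z_in = Z_0·(Z_L + jZ_0·tanβl)/(Z_0 + jZ_L·tanβl)
     = 39.6·(50.4 + j10.6)/(39.6 + j13.5)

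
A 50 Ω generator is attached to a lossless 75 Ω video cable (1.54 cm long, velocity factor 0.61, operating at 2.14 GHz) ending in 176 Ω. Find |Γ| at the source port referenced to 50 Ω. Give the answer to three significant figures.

|Γ| ≈ 0.331

λ = v/f = 0.61·c / 2.14 GHz = 0.0855 m
βl = 2π·l/λ = 2π × 0.18 = 64.8°
tan(βl) = 2.13
Z_in = Z_0·(Z_L + jZ_0·tanβl)/(Z_0 + jZ_L·tanβl) = 37.5 − j27.7 Ω
Γ_s = (Z_in − Z_s)/(Z_in + Z_s) = (-12.5 − j27.7)/(87.5 − j27.7), |Γ_s| = 0.331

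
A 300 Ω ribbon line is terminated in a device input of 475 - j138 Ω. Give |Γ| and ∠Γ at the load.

Γ ≈ 0.283 ∠ -28.2°

Γ = (Z_L − Z_0)/(Z_L + Z_0) = (175 − j138)/(775 − j138)
|Γ| = 223/787 = 0.283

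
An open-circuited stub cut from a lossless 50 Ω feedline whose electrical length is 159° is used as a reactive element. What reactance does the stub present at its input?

tan(βl) = -0.384
For an open-circuited stub, Z_in = −jZ_0·cot(βl) = −jZ_0/tan(βl)

X_in ≈ 130 Ω (inductive)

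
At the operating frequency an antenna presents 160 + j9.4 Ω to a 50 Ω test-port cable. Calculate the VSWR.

VSWR ≈ 3.21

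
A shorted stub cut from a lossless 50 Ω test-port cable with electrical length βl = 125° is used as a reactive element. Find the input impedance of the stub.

Z_in ≈ −j71.4 Ω

tan(βl) = -1.43
For a shorted stub, Z_in = jZ_0·tan(βl)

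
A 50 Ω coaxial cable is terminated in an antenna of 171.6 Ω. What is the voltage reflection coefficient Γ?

Γ = (Z_L − Z_0)/(Z_L + Z_0) = (171.6 − 50)/(171.6 + 50) = 121.6/221.6

Γ = 0.549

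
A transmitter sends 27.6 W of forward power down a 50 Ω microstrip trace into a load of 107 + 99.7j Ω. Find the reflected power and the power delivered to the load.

|Γ| = |(57 + j99.7)/(157 + j99.7)| = 0.618
|Γ|² = 0.381
P_refl = |Γ|²·P_inc = 10.5 W, P_del = (1 − |Γ|²)·P_inc = 17.1 W

P_reflected ≈ 10.5 W; P_delivered ≈ 17.1 W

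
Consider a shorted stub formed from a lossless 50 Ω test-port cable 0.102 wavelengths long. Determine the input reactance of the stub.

X_in ≈ 37.3 Ω (inductive)

βl = 2π × 0.102 = 36.7°
tan(βl) = 0.746
For a shorted stub, Z_in = jZ_0·tan(βl)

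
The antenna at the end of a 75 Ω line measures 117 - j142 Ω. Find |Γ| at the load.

Γ = (Z_L − Z_0)/(Z_L + Z_0) = (42 − j142)/(192 − j142)
|Γ| = 148/239

|Γ| ≈ 0.62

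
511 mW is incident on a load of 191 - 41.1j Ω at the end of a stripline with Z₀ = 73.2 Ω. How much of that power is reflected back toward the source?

P_reflected ≈ 111 mW

|Γ| = |(117.8 − j41.1)/(264.2 − j41.1)| = 0.467
|Γ|² = 0.218
P_refl = |Γ|²·P_inc = 111 mW, P_del = (1 − |Γ|²)·P_inc = 400 mW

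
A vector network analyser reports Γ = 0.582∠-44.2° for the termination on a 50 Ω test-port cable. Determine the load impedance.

Z_L = Z_0·(1 + Γ)/(1 − Γ) = 50·(1.42 − j0.406)/(0.583 + j0.406)

Z_L ≈ 65.6 − j80.5 Ω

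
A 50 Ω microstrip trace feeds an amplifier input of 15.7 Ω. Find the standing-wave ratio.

VSWR ≈ 3.18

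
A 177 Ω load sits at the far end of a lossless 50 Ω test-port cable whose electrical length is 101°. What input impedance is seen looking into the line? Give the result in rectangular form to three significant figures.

tan(βl) = tan(101°) = -5.14
Z_in = Z_0·(Z_L + jZ_0·tanβl)/(Z_0 + jZ_L·tanβl)
     = 50·(177 − j257)/(50 − j911)

Z_in ≈ 14.6 + j8.92 Ω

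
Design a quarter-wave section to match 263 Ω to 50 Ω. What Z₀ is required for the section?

Z_qwt = √(Z_0·R_L) = √(50 × 263) = √13150

Z_qwt ≈ 115 Ω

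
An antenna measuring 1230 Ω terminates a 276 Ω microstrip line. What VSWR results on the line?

Γ = (1230 − 276)/(1230 + 276) = 0.633
VSWR = (1 + 0.633)/(1 − 0.633)

VSWR ≈ 4.46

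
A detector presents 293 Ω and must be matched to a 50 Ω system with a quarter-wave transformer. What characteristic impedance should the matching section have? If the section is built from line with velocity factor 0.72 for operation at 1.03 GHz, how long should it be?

Z_qwt = √(Z_0·R_L) = √(50 × 293) = √14650
λ = 0.72·c/f = 0.21 m, so l = λ/4 = 0.0524 m

Z_qwt ≈ 121 Ω; length ≈ 5.24 cm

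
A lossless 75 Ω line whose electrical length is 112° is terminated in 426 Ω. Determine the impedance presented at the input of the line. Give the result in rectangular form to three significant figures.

tan(βl) = tan(112°) = -2.48
Z_in = Z_0·(Z_L + jZ_0·tanβl)/(Z_0 + jZ_L·tanβl)
     = 75·(426 − j186)/(75 − j1050)

Z_in ≈ 15.3 + j29.2 Ω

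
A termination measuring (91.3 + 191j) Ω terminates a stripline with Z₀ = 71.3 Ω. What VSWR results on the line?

VSWR ≈ 7.53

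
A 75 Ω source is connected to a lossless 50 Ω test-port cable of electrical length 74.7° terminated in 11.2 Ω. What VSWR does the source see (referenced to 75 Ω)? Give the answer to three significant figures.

VSWR ≈ 3.25

tan(βl) = 3.66
Z_in = Z_0·(Z_L + jZ_0·tanβl)/(Z_0 + jZ_L·tanβl) = 96.3 + j104 Ω
Γ_s = (Z_in − Z_s)/(Z_in + Z_s) = (21.3 + j104)/(171 + j104), |Γ_s| = 0.529
VSWR = (1 + |Γ_s|)/(1 − |Γ_s|)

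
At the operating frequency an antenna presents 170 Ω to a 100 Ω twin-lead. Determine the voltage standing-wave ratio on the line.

VSWR ≈ 1.7

Γ = (170 − 100)/(170 + 100) = 0.259
VSWR = (1 + 0.259)/(1 − 0.259)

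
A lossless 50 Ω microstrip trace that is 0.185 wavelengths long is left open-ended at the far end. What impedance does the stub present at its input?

βl = 2π × 0.185 = 66.6°
tan(βl) = 2.31
For an open-ended stub, Z_in = −jZ_0·cot(βl) = −jZ_0/tan(βl)

Z_in ≈ −j21.6 Ω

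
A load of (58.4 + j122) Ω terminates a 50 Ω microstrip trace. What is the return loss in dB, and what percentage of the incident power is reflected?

Γ = (8.4 + j122)/(108.4 + j122), |Γ| = 0.749
RL = −20·log₁₀(0.749) = 2.51 dB
P_refl/P_inc = |Γ|² = 0.561

RL ≈ 2.51 dB; 56.1% of incident power reflected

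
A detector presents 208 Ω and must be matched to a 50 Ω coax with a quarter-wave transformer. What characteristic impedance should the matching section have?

Z_qwt ≈ 102 Ω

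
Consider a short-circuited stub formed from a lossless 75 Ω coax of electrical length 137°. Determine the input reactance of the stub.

X_in ≈ -69.9 Ω (capacitive)

tan(βl) = -0.933
For a short-circuited stub, Z_in = jZ_0·tan(βl)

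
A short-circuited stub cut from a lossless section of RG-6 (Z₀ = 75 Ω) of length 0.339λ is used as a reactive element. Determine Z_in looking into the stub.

βl = 2π × 0.339 = 122°
tan(βl) = -1.6
For a short-circuited stub, Z_in = jZ_0·tan(βl)

Z_in ≈ −j120 Ω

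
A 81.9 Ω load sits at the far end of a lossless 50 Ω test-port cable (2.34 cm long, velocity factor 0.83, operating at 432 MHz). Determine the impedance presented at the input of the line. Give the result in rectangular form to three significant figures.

Z_in ≈ 74 − j18.6 Ω

λ = v/f = 0.83·c / 432 MHz = 0.576 m
βl = 2π·l/λ = 2π × 0.0406 = 14.6°
tan(βl) = tan(14.6°) = 0.261
Z_in = Z_0·(Z_L + jZ_0·tanβl)/(Z_0 + jZ_L·tanβl)
     = 50·(81.9 + j13)/(50 + j21.4)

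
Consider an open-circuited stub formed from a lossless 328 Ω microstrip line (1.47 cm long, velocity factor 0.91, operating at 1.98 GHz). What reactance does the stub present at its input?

λ = v/f = 0.91·c / 1.98 GHz = 0.138 m
βl = 2π·l/λ = 2π × 0.107 = 38.4°
tan(βl) = 0.792
For an open-circuited stub, Z_in = −jZ_0·cot(βl) = −jZ_0/tan(βl)

X_in ≈ -414 Ω (capacitive)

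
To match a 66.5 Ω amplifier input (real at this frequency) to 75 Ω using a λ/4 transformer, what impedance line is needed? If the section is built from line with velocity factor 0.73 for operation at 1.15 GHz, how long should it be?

Z_qwt ≈ 70.6 Ω; length ≈ 4.76 cm

Z_qwt = √(Z_0·R_L) = √(75 × 66.5) = √4988
λ = 0.73·c/f = 0.19 m, so l = λ/4 = 0.0476 m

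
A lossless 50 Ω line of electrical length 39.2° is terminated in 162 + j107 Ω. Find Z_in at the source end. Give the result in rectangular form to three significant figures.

Z_in ≈ 35.8 − j71.4 Ω

tan(βl) = tan(39.2°) = 0.816
Z_in = Z_0·(Z_L + jZ_0·tanβl)/(Z_0 + jZ_L·tanβl)
     = 50·(162 + j148)/(-37.3 + j132)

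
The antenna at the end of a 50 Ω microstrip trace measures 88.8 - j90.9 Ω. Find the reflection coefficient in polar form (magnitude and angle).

Γ = (Z_L − Z_0)/(Z_L + Z_0) = (38.8 − j90.9)/(138.8 − j90.9)
|Γ| = 98.8/166 = 0.596

Γ ≈ 0.596 ∠ -33.7°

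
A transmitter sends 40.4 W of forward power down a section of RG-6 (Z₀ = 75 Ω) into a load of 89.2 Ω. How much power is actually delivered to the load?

Γ = (89.2 − 75)/(89.2 + 75) = 0.0865
|Γ|² = 0.00748
P_refl = |Γ|²·P_inc = 0.302 W, P_del = (1 − |Γ|²)·P_inc = 40.1 W

P_delivered ≈ 40.1 W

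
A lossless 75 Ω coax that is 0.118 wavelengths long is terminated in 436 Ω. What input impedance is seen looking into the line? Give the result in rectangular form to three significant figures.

Z_in ≈ 27.3 − j76.8 Ω

βl = 2π × 0.118 = 42.5°
tan(βl) = tan(42.5°) = 0.916
Z_in = Z_0·(Z_L + jZ_0·tanβl)/(Z_0 + jZ_L·tanβl)
     = 75·(436 + j68.7)/(75 + j399)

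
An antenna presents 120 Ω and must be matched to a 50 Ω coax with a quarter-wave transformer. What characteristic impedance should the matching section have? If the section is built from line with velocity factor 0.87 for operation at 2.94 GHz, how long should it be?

Z_qwt ≈ 77.5 Ω; length ≈ 2.22 cm

Z_qwt = √(Z_0·R_L) = √(50 × 120) = √6000
λ = 0.87·c/f = 0.0888 m, so l = λ/4 = 0.0222 m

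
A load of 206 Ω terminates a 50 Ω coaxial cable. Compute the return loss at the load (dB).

RL ≈ 4.3 dB

Γ = (206 − 50)/(206 + 50) = 0.609
RL = −20·log₁₀|Γ| = −20·log₁₀(0.609)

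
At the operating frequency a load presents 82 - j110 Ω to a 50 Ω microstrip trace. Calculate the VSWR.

VSWR ≈ 5

Γ = (Z_L − Z_0)/(Z_L + Z_0) = (32 − j110)/(132 − j110)
|Γ| = 115/172 = 0.667
VSWR = (1 + |Γ|)/(1 − |Γ|) = 1.67/0.333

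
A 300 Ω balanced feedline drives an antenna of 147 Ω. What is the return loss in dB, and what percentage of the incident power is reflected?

Γ = (147 − 300)/(147 + 300) = -0.342
RL = −20·log₁₀(0.342) = 9.31 dB
P_refl/P_inc = |Γ|² = 0.117

RL ≈ 9.31 dB; 11.7% of incident power reflected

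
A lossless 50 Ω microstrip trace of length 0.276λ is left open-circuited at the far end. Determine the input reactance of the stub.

X_in ≈ 8.24 Ω (inductive)

βl = 2π × 0.276 = 99.4°
tan(βl) = -6.07
For an open-circuited stub, Z_in = −jZ_0·cot(βl) = −jZ_0/tan(βl)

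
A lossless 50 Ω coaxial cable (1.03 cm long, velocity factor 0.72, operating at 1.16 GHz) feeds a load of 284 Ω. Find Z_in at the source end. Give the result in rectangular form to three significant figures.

λ = v/f = 0.72·c / 1.16 GHz = 0.186 m
βl = 2π·l/λ = 2π × 0.0553 = 19.9°
tan(βl) = tan(19.9°) = 0.362
Z_in = Z_0·(Z_L + jZ_0·tanβl)/(Z_0 + jZ_L·tanβl)
     = 50·(284 + j18.1)/(50 + j103)

Z_in ≈ 61.4 − j108 Ω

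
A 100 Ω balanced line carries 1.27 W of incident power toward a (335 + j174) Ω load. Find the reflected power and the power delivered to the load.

P_reflected ≈ 0.495 W; P_delivered ≈ 0.775 W

|Γ| = |(235 + j174)/(435 + j174)| = 0.624
|Γ|² = 0.39
P_refl = |Γ|²·P_inc = 0.495 W, P_del = (1 − |Γ|²)·P_inc = 0.775 W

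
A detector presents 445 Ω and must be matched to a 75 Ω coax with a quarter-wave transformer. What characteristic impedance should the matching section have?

Z_qwt = √(Z_0·R_L) = √(75 × 445) = √33380

Z_qwt ≈ 183 Ω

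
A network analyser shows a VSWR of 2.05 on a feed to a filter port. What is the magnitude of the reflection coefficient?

|Γ| ≈ 0.344

|Γ| = (S − 1)/(S + 1) = (2.05 − 1)/(2.05 + 1) = 1.05/3.05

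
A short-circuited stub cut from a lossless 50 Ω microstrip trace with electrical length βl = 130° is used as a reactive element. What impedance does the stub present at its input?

Z_in ≈ −j59.6 Ω

tan(βl) = -1.19
For a short-circuited stub, Z_in = jZ_0·tan(βl)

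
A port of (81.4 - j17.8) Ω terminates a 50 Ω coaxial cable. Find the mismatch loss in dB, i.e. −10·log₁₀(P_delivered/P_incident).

Γ = (31.4 − j17.8)/(131.4 − j17.8), |Γ| = 0.272
|Γ|² = 0.0741, so P_del/P_inc = 1 − |Γ|² = 0.926
ML = −10·log₁₀(1 − |Γ|²)

mismatch loss ≈ 0.334 dB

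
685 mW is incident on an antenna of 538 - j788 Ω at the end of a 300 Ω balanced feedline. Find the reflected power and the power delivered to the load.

|Γ| = |(238 − j788)/(838 − j788)| = 0.716
|Γ|² = 0.512
P_refl = |Γ|²·P_inc = 351 mW, P_del = (1 − |Γ|²)·P_inc = 334 mW

P_reflected ≈ 351 mW; P_delivered ≈ 334 mW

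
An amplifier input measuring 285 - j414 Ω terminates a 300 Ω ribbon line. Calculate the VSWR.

VSWR ≈ 3.74

Γ = (Z_L − Z_0)/(Z_L + Z_0) = (-15 − j414)/(585 − j414)
|Γ| = 414/717 = 0.578
VSWR = (1 + |Γ|)/(1 − |Γ|) = 1.58/0.422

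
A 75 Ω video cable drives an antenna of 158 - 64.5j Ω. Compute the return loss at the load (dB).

RL ≈ 7.23 dB

Γ = (83 − j64.5)/(233 − j64.5), |Γ| = 0.435
RL = −20·log₁₀|Γ| = −20·log₁₀(0.435)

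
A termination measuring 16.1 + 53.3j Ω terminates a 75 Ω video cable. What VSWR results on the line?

Γ = (Z_L − Z_0)/(Z_L + Z_0) = (-58.9 + j53.3)/(91.1 + j53.3)
|Γ| = 79.4/106 = 0.753
VSWR = (1 + |Γ|)/(1 − |Γ|) = 1.75/0.247

VSWR ≈ 7.08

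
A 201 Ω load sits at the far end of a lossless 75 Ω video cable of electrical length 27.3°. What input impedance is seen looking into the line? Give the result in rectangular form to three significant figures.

tan(βl) = tan(27.3°) = 0.516
Z_in = Z_0·(Z_L + jZ_0·tanβl)/(Z_0 + jZ_L·tanβl)
     = 75·(201 + j38.7)/(75 + j104)

Z_in ≈ 87.4 − j82.1 Ω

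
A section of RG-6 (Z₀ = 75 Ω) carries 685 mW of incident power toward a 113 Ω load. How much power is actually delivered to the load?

P_delivered ≈ 657 mW

Γ = (113 − 75)/(113 + 75) = 0.202
|Γ|² = 0.0409
P_refl = |Γ|²·P_inc = 28 mW, P_del = (1 − |Γ|²)·P_inc = 657 mW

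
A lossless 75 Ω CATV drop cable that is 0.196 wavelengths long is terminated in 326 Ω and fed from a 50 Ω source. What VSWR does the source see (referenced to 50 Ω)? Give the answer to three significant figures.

βl = 2π × 0.196 = 70.6°
tan(βl) = 2.83
Z_in = Z_0·(Z_L + jZ_0·tanβl)/(Z_0 + jZ_L·tanβl) = 19.3 − j24.9 Ω
Γ_s = (Z_in − Z_s)/(Z_in + Z_s) = (-30.7 − j24.9)/(69.3 − j24.9), |Γ_s| = 0.537
VSWR = (1 + |Γ_s|)/(1 − |Γ_s|)

VSWR ≈ 3.32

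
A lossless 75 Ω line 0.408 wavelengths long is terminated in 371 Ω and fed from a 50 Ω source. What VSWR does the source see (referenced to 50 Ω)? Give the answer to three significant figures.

βl = 2π × 0.408 = 147°
tan(βl) = -0.652
Z_in = Z_0·(Z_L + jZ_0·tanβl)/(Z_0 + jZ_L·tanβl) = 46.3 + j101 Ω
Γ_s = (Z_in − Z_s)/(Z_in + Z_s) = (-3.66 + j101)/(96.3 + j101), |Γ_s| = 0.723
VSWR = (1 + |Γ_s|)/(1 − |Γ_s|)

VSWR ≈ 6.21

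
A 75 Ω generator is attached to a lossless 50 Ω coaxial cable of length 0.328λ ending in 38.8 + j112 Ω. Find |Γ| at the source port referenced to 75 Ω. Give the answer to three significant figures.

|Γ| ≈ 0.852

βl = 2π × 0.328 = 118°
tan(βl) = -1.87
Z_in = Z_0·(Z_L + jZ_0·tanβl)/(Z_0 + jZ_L·tanβl) = 6.01 + j5.2 Ω
Γ_s = (Z_in − Z_s)/(Z_in + Z_s) = (-69 + j5.2)/(81 + j5.2), |Γ_s| = 0.852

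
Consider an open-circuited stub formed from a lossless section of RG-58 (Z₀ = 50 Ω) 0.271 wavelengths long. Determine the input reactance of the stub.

βl = 2π × 0.271 = 97.6°
tan(βl) = -7.53
For an open-circuited stub, Z_in = −jZ_0·cot(βl) = −jZ_0/tan(βl)

X_in ≈ 6.64 Ω (inductive)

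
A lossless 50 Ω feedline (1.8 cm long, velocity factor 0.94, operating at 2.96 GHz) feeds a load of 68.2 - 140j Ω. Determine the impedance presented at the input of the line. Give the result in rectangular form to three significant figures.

Z_in ≈ 6.54 − j4.82 Ω

λ = v/f = 0.94·c / 2.96 GHz = 0.0953 m
βl = 2π·l/λ = 2π × 0.189 = 68°
tan(βl) = tan(68°) = 2.48
Z_in = Z_0·(Z_L + jZ_0·tanβl)/(Z_0 + jZ_L·tanβl)
     = 50·(68.2 − j16.1)/(397 + j169)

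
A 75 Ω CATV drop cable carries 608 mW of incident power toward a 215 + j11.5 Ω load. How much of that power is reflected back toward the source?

P_reflected ≈ 142 mW

|Γ| = |(140 + j11.5)/(290 + j11.5)| = 0.484
|Γ|² = 0.234
P_refl = |Γ|²·P_inc = 142 mW, P_del = (1 − |Γ|²)·P_inc = 466 mW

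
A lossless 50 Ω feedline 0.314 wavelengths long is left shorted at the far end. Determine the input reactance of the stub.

βl = 2π × 0.314 = 113°
tan(βl) = -2.35
For a shorted stub, Z_in = jZ_0·tan(βl)

X_in ≈ -118 Ω (capacitive)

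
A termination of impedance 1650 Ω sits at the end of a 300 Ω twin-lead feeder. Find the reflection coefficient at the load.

Γ = 0.692

Γ = (Z_L − Z_0)/(Z_L + Z_0) = (1650 − 300)/(1650 + 300) = 1350/1950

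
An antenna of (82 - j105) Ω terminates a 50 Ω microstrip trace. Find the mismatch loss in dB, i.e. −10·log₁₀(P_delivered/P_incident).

mismatch loss ≈ 2.39 dB

Γ = (32 − j105)/(132 − j105), |Γ| = 0.651
|Γ|² = 0.424, so P_del/P_inc = 1 − |Γ|² = 0.576
ML = −10·log₁₀(1 − |Γ|²)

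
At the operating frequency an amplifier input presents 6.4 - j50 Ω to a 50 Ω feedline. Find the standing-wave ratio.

VSWR ≈ 15.7

Γ = (Z_L − Z_0)/(Z_L + Z_0) = (-43.6 − j50)/(56.4 − j50)
|Γ| = 66.3/75.4 = 0.88
VSWR = (1 + |Γ|)/(1 − |Γ|) = 1.88/0.12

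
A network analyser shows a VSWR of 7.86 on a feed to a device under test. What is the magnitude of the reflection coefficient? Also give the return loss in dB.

|Γ| = (S − 1)/(S + 1) = (7.86 − 1)/(7.86 + 1) = 6.86/8.86
RL = −20·log₁₀|Γ| = −20·log₁₀(0.774)

|Γ| ≈ 0.774; return loss ≈ 2.22 dB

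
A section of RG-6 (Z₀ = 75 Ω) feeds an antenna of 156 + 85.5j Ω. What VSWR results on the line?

VSWR ≈ 2.83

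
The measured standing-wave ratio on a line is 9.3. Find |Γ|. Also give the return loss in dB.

|Γ| ≈ 0.806; return loss ≈ 1.88 dB

|Γ| = (S − 1)/(S + 1) = (9.3 − 1)/(9.3 + 1) = 8.3/10.3
RL = −20·log₁₀|Γ| = −20·log₁₀(0.806)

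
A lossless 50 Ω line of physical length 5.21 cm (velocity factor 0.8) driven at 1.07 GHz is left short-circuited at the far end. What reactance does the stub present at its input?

X_in ≈ 447 Ω (inductive)

λ = v/f = 0.8·c / 1.07 GHz = 0.224 m
βl = 2π·l/λ = 2π × 0.232 = 83.6°
tan(βl) = 8.94
For a short-circuited stub, Z_in = jZ_0·tan(βl)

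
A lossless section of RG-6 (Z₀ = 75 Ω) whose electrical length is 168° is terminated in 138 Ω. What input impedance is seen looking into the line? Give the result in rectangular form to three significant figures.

tan(βl) = tan(168°) = -0.213
Z_in = Z_0·(Z_L + jZ_0·tanβl)/(Z_0 + jZ_L·tanβl)
     = 75·(138 − j15.9)/(75 − j29.3)

Z_in ≈ 125 + j33 Ω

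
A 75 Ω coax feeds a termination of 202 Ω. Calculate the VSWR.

VSWR ≈ 2.69

Γ = (202 − 75)/(202 + 75) = 0.458
VSWR = (1 + 0.458)/(1 − 0.458)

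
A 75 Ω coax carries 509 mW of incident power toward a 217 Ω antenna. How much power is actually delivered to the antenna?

P_delivered ≈ 389 mW

Γ = (217 − 75)/(217 + 75) = 0.486
|Γ|² = 0.236
P_refl = |Γ|²·P_inc = 120 mW, P_del = (1 − |Γ|²)·P_inc = 389 mW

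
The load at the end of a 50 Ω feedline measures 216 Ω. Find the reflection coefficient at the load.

Γ = 0.624

Γ = (Z_L − Z_0)/(Z_L + Z_0) = (216 − 50)/(216 + 50) = 166/266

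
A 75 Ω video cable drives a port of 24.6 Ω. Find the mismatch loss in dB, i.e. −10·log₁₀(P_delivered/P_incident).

Γ = (24.6 − 75)/(24.6 + 75) = -0.506
|Γ|² = 0.256, so P_del/P_inc = 1 − |Γ|² = 0.744
ML = −10·log₁₀(1 − |Γ|²)

mismatch loss ≈ 1.28 dB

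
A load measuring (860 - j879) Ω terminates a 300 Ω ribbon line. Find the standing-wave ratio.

VSWR ≈ 6.04

Γ = (Z_L − Z_0)/(Z_L + Z_0) = (560 − j879)/(1160 − j879)
|Γ| = 1040/1460 = 0.716
VSWR = (1 + |Γ|)/(1 − |Γ|) = 1.72/0.284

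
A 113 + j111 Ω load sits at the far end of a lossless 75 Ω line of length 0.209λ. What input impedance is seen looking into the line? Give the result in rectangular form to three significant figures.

Z_in ≈ 32.2 − j45.8 Ω

βl = 2π × 0.209 = 75.2°
tan(βl) = tan(75.2°) = 3.8
Z_in = Z_0·(Z_L + jZ_0·tanβl)/(Z_0 + jZ_L·tanβl)
     = 75·(113 + j396)/(-346 + j429)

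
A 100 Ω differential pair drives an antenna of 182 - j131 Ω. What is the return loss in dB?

Γ = (82 − j131)/(282 − j131), |Γ| = 0.497
RL = −20·log₁₀|Γ| = −20·log₁₀(0.497)

RL ≈ 6.07 dB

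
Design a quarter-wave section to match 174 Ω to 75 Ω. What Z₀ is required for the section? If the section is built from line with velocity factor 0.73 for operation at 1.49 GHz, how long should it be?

Z_qwt = √(Z_0·R_L) = √(75 × 174) = √13050
λ = 0.73·c/f = 0.147 m, so l = λ/4 = 0.0367 m

Z_qwt ≈ 114 Ω; length ≈ 3.67 cm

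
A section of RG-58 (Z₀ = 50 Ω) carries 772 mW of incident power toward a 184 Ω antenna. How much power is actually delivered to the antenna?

P_delivered ≈ 519 mW

Γ = (184 − 50)/(184 + 50) = 0.573
|Γ|² = 0.328
P_refl = |Γ|²·P_inc = 253 mW, P_del = (1 − |Γ|²)·P_inc = 519 mW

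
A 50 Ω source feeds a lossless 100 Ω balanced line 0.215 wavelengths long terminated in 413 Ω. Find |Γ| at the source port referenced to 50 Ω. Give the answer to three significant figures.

βl = 2π × 0.215 = 77.4°
tan(βl) = 4.47
Z_in = Z_0·(Z_L + jZ_0·tanβl)/(Z_0 + jZ_L·tanβl) = 25.3 − j21 Ω
Γ_s = (Z_in − Z_s)/(Z_in + Z_s) = (-24.7 − j21)/(75.3 − j21), |Γ_s| = 0.414

|Γ| ≈ 0.414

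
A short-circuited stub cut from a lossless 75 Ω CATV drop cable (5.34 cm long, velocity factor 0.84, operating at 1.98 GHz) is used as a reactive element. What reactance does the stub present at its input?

X_in ≈ -41.5 Ω (capacitive)

λ = v/f = 0.84·c / 1.98 GHz = 0.127 m
βl = 2π·l/λ = 2π × 0.42 = 151°
tan(βl) = -0.553
For a short-circuited stub, Z_in = jZ_0·tan(βl)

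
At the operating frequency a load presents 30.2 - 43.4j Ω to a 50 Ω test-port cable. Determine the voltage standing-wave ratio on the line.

VSWR ≈ 3.19

Γ = (Z_L − Z_0)/(Z_L + Z_0) = (-19.8 − j43.4)/(80.2 − j43.4)
|Γ| = 47.7/91.2 = 0.523
VSWR = (1 + |Γ|)/(1 − |Γ|) = 1.52/0.477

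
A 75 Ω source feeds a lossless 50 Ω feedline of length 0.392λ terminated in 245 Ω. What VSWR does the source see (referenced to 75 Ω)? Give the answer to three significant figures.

VSWR ≈ 4.91

βl = 2π × 0.392 = 141°
tan(βl) = -0.806
Z_in = Z_0·(Z_L + jZ_0·tanβl)/(Z_0 + jZ_L·tanβl) = 24.3 + j55.8 Ω
Γ_s = (Z_in − Z_s)/(Z_in + Z_s) = (-50.7 + j55.8)/(99.3 + j55.8), |Γ_s| = 0.662
VSWR = (1 + |Γ_s|)/(1 − |Γ_s|)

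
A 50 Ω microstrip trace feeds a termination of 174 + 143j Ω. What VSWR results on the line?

VSWR ≈ 5.95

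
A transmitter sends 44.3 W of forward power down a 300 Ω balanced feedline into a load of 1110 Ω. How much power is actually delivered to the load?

P_delivered ≈ 29.7 W

Γ = (1110 − 300)/(1110 + 300) = 0.574
|Γ|² = 0.33
P_refl = |Γ|²·P_inc = 14.6 W, P_del = (1 − |Γ|²)·P_inc = 29.7 W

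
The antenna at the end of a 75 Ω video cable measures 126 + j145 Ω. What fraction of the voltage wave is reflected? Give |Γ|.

|Γ| ≈ 0.62

Γ = (Z_L − Z_0)/(Z_L + Z_0) = (51 + j145)/(201 + j145)
|Γ| = 154/248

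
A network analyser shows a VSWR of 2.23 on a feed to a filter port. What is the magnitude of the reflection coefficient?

|Γ| ≈ 0.381

|Γ| = (S − 1)/(S + 1) = (2.23 − 1)/(2.23 + 1) = 1.23/3.23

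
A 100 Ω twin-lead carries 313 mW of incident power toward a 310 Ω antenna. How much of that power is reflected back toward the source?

P_reflected ≈ 82.1 mW

Γ = (310 − 100)/(310 + 100) = 0.512
|Γ|² = 0.262
P_refl = |Γ|²·P_inc = 82.1 mW, P_del = (1 − |Γ|²)·P_inc = 231 mW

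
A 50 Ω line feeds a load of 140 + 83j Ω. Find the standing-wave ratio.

VSWR ≈ 3.88

Γ = (Z_L − Z_0)/(Z_L + Z_0) = (90 + j83)/(190 + j83)
|Γ| = 122/207 = 0.59
VSWR = (1 + |Γ|)/(1 − |Γ|) = 1.59/0.41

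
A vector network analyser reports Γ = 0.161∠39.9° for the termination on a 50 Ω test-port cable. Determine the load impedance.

Z_L ≈ 62.5 + j13.3 Ω

Z_L = Z_0·(1 + Γ)/(1 − Γ) = 50·(1.12 + j0.103)/(0.876 − j0.103)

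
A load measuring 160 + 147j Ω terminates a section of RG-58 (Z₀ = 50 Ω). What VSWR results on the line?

Γ = (Z_L − Z_0)/(Z_L + Z_0) = (110 + j147)/(210 + j147)
|Γ| = 184/256 = 0.716
VSWR = (1 + |Γ|)/(1 − |Γ|) = 1.72/0.284

VSWR ≈ 6.05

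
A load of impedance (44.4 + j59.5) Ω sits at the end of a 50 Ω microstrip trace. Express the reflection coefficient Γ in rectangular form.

Γ ≈ 0.242 + j0.478

Γ = (Z_L − Z_0)/(Z_L + Z_0) = (-5.6 + j59.5)/(94.4 + j59.5)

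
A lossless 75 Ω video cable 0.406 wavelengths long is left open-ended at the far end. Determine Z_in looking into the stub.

Z_in ≈ +j112 Ω

βl = 2π × 0.406 = 146°
tan(βl) = -0.67
For an open-ended stub, Z_in = −jZ_0·cot(βl) = −jZ_0/tan(βl)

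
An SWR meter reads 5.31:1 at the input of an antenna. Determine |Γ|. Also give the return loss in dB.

|Γ| ≈ 0.683; return loss ≈ 3.31 dB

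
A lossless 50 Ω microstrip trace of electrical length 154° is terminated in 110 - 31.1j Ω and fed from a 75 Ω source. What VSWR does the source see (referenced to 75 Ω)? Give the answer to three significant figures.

tan(βl) = -0.488
Z_in = Z_0·(Z_L + jZ_0·tanβl)/(Z_0 + jZ_L·tanβl) = 83.2 + j48.5 Ω
Γ_s = (Z_in − Z_s)/(Z_in + Z_s) = (8.2 + j48.5)/(158 + j48.5), |Γ_s| = 0.297
VSWR = (1 + |Γ_s|)/(1 − |Γ_s|)

VSWR ≈ 1.85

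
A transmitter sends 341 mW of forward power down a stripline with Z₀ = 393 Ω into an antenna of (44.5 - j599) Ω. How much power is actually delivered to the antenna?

|Γ| = |(-348.5 − j599)/(437.5 − j599)| = 0.934
|Γ|² = 0.873
P_refl = |Γ|²·P_inc = 298 mW, P_del = (1 − |Γ|²)·P_inc = 43.4 mW

P_delivered ≈ 43.4 mW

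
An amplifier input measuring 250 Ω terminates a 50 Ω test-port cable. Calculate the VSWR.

For a purely resistive load, VSWR = R_L/Z_0 or Z_0/R_L (whichever > 1) = 250/50

VSWR ≈ 5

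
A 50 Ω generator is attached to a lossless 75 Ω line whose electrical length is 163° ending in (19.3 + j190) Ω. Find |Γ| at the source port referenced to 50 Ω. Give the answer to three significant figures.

|Γ| ≈ 0.943

tan(βl) = -0.306
Z_in = Z_0·(Z_L + jZ_0·tanβl)/(Z_0 + jZ_L·tanβl) = 6.69 + j94.4 Ω
Γ_s = (Z_in − Z_s)/(Z_in + Z_s) = (-43.3 + j94.4)/(56.7 + j94.4), |Γ_s| = 0.943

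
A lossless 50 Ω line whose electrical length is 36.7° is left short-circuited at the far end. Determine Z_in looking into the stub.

tan(βl) = 0.745
For a short-circuited stub, Z_in = jZ_0·tan(βl)

Z_in ≈ +j37.3 Ω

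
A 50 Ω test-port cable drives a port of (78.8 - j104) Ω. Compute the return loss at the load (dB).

Γ = (28.8 − j104)/(128.8 − j104), |Γ| = 0.652
RL = −20·log₁₀|Γ| = −20·log₁₀(0.652)

RL ≈ 3.72 dB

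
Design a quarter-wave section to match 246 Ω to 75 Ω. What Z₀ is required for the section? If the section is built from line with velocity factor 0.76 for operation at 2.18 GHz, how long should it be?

Z_qwt ≈ 136 Ω; length ≈ 2.61 cm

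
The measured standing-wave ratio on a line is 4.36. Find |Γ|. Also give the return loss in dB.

|Γ| = (S − 1)/(S + 1) = (4.36 − 1)/(4.36 + 1) = 3.36/5.36
RL = −20·log₁₀|Γ| = −20·log₁₀(0.627)

|Γ| ≈ 0.627; return loss ≈ 4.06 dB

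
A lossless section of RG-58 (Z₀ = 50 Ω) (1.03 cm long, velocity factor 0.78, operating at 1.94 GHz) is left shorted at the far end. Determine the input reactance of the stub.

λ = v/f = 0.78·c / 1.94 GHz = 0.121 m
βl = 2π·l/λ = 2π × 0.0854 = 30.7°
tan(βl) = 0.595
For a shorted stub, Z_in = jZ_0·tan(βl)

X_in ≈ 29.7 Ω (inductive)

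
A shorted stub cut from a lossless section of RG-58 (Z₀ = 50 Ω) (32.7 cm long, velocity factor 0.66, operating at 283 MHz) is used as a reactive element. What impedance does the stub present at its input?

λ = v/f = 0.66·c / 283 MHz = 0.7 m
βl = 2π·l/λ = 2π × 0.467 = 168°
tan(βl) = -0.208
For a shorted stub, Z_in = jZ_0·tan(βl)

Z_in ≈ −j10.4 Ω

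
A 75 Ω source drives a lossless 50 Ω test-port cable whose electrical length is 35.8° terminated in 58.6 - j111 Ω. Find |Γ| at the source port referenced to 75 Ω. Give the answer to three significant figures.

tan(βl) = 0.721
Z_in = Z_0·(Z_L + jZ_0·tanβl)/(Z_0 + jZ_L·tanβl) = 11.9 − j32.7 Ω
Γ_s = (Z_in − Z_s)/(Z_in + Z_s) = (-63.1 − j32.7)/(86.9 − j32.7), |Γ_s| = 0.765

|Γ| ≈ 0.765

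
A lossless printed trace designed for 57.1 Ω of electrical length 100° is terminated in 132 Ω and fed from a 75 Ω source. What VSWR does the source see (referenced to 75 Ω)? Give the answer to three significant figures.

tan(βl) = -5.67
Z_in = Z_0·(Z_L + jZ_0·tanβl)/(Z_0 + jZ_L·tanβl) = 25.3 + j8.14 Ω
Γ_s = (Z_in − Z_s)/(Z_in + Z_s) = (-49.7 + j8.14)/(100 + j8.14), |Γ_s| = 0.5
VSWR = (1 + |Γ_s|)/(1 − |Γ_s|)

VSWR ≈ 3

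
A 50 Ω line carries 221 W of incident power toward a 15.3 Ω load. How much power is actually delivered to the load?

Γ = (15.3 − 50)/(15.3 + 50) = -0.531
|Γ|² = 0.282
P_refl = |Γ|²·P_inc = 62.4 W, P_del = (1 − |Γ|²)·P_inc = 159 W

P_delivered ≈ 159 W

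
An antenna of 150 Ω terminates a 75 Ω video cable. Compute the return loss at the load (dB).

RL ≈ 9.54 dB

Γ = (150 − 75)/(150 + 75) = 0.333
RL = −20·log₁₀|Γ| = −20·log₁₀(0.333)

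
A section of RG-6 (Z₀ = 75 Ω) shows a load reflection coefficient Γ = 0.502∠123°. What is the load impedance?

Z_L ≈ 31.2 + j35.1 Ω

Z_L = Z_0·(1 + Γ)/(1 − Γ) = 75·(0.727 + j0.421)/(1.27 − j0.421)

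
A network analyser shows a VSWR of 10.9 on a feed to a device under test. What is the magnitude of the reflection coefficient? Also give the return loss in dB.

|Γ| = (S − 1)/(S + 1) = (10.9 − 1)/(10.9 + 1) = 9.9/11.9
RL = −20·log₁₀|Γ| = −20·log₁₀(0.832)

|Γ| ≈ 0.832; return loss ≈ 1.6 dB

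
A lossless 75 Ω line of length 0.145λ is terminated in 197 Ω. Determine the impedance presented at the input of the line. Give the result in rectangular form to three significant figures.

Z_in ≈ 42.1 − j45.8 Ω

βl = 2π × 0.145 = 52.2°
tan(βl) = tan(52.2°) = 1.29
Z_in = Z_0·(Z_L + jZ_0·tanβl)/(Z_0 + jZ_L·tanβl)
     = 75·(197 + j96.7)/(75 + j254)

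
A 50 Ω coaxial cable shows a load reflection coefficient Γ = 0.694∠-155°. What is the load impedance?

Z_L = Z_0·(1 + Γ)/(1 − Γ) = 50·(0.371 − j0.293)/(1.63 + j0.293)

Z_L ≈ 9.46 − j10.7 Ω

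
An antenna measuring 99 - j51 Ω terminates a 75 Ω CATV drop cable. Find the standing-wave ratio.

Γ = (Z_L − Z_0)/(Z_L + Z_0) = (24 − j51)/(174 − j51)
|Γ| = 56.4/181 = 0.311
VSWR = (1 + |Γ|)/(1 − |Γ|) = 1.31/0.689

VSWR ≈ 1.9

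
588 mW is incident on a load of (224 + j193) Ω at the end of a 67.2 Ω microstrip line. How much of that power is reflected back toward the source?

P_reflected ≈ 298 mW

|Γ| = |(156.8 + j193)/(291.2 + j193)| = 0.712
|Γ|² = 0.507
P_refl = |Γ|²·P_inc = 298 mW, P_del = (1 − |Γ|²)·P_inc = 290 mW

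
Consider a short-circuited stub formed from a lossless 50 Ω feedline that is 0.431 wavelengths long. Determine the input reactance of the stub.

X_in ≈ -23.1 Ω (capacitive)

βl = 2π × 0.431 = 155°
tan(βl) = -0.463
For a short-circuited stub, Z_in = jZ_0·tan(βl)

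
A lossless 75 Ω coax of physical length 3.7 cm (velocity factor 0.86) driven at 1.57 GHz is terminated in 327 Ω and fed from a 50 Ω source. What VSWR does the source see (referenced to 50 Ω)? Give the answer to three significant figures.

λ = v/f = 0.86·c / 1.57 GHz = 0.164 m
βl = 2π·l/λ = 2π × 0.225 = 81.1°
tan(βl) = 6.35
Z_in = Z_0·(Z_L + jZ_0·tanβl)/(Z_0 + jZ_L·tanβl) = 17.6 − j11.2 Ω
Γ_s = (Z_in − Z_s)/(Z_in + Z_s) = (-32.4 − j11.2)/(67.6 − j11.2), |Γ_s| = 0.5
VSWR = (1 + |Γ_s|)/(1 − |Γ_s|)

VSWR ≈ 3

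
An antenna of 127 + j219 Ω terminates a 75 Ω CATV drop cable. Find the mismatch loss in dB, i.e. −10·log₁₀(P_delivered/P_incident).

mismatch loss ≈ 3.67 dB

Γ = (52 + j219)/(202 + j219), |Γ| = 0.755
|Γ|² = 0.571, so P_del/P_inc = 1 − |Γ|² = 0.429
ML = −10·log₁₀(1 − |Γ|²)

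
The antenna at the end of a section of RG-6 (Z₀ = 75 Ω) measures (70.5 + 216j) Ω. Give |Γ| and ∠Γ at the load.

Γ = (Z_L − Z_0)/(Z_L + Z_0) = (-4.5 + j216)/(145.5 + j216)
|Γ| = 216/260 = 0.83

Γ ≈ 0.83 ∠ 35.2°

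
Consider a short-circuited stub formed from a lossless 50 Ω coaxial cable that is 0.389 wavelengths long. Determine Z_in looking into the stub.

βl = 2π × 0.389 = 140°
tan(βl) = -0.838
For a short-circuited stub, Z_in = jZ_0·tan(βl)

Z_in ≈ −j41.9 Ω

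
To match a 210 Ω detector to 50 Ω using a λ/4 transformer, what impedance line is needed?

Z_qwt ≈ 102 Ω

Z_qwt = √(Z_0·R_L) = √(50 × 210) = √10500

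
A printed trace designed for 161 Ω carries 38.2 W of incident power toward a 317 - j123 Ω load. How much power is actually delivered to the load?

P_delivered ≈ 32 W

|Γ| = |(156 − j123)/(478 − j123)| = 0.402
|Γ|² = 0.162
P_refl = |Γ|²·P_inc = 6.19 W, P_del = (1 − |Γ|²)·P_inc = 32 W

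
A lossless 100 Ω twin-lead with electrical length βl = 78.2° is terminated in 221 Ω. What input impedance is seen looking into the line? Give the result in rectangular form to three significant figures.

tan(βl) = tan(78.2°) = 4.79
Z_in = Z_0·(Z_L + jZ_0·tanβl)/(Z_0 + jZ_L·tanβl)
     = 100·(221 + j479)/(100 + j1060)

Z_in ≈ 46.8 − j16.5 Ω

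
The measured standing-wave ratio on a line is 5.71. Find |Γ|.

|Γ| = (S − 1)/(S + 1) = (5.71 − 1)/(5.71 + 1) = 4.71/6.71

|Γ| ≈ 0.702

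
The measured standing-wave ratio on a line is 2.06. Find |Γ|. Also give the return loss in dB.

|Γ| = (S − 1)/(S + 1) = (2.06 − 1)/(2.06 + 1) = 1.06/3.06
RL = −20·log₁₀|Γ| = −20·log₁₀(0.346)

|Γ| ≈ 0.346; return loss ≈ 9.21 dB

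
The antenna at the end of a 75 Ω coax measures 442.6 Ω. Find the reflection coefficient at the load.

Γ = (Z_L − Z_0)/(Z_L + Z_0) = (442.6 − 75)/(442.6 + 75) = 367.6/517.6

Γ = 0.71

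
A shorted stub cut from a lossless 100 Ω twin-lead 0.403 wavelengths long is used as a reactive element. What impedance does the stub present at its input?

Z_in ≈ −j69.8 Ω

βl = 2π × 0.403 = 145°
tan(βl) = -0.698
For a shorted stub, Z_in = jZ_0·tan(βl)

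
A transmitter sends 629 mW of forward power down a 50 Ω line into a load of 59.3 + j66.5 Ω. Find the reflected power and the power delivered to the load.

|Γ| = |(9.3 + j66.5)/(109.3 + j66.5)| = 0.525
|Γ|² = 0.275
P_refl = |Γ|²·P_inc = 173 mW, P_del = (1 − |Γ|²)·P_inc = 456 mW

P_reflected ≈ 173 mW; P_delivered ≈ 456 mW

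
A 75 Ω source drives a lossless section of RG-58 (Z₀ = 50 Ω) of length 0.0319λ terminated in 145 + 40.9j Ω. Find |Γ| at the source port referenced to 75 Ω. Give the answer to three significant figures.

|Γ| ≈ 0.362

βl = 2π × 0.0319 = 11.5°
tan(βl) = 0.203
Z_in = Z_0·(Z_L + jZ_0·tanβl)/(Z_0 + jZ_L·tanβl) = 145 − j41.1 Ω
Γ_s = (Z_in − Z_s)/(Z_in + Z_s) = (69.8 − j41.1)/(220 − j41.1), |Γ_s| = 0.362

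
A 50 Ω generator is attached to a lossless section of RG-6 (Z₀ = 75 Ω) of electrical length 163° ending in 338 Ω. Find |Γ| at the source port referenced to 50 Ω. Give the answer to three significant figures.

|Γ| ≈ 0.731

tan(βl) = -0.306
Z_in = Z_0·(Z_L + jZ_0·tanβl)/(Z_0 + jZ_L·tanβl) = 128 + j153 Ω
Γ_s = (Z_in − Z_s)/(Z_in + Z_s) = (77.5 + j153)/(178 + j153), |Γ_s| = 0.731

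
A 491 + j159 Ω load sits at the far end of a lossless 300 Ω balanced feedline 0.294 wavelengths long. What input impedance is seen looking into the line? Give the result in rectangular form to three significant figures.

βl = 2π × 0.294 = 106°
tan(βl) = tan(106°) = -3.52
Z_in = Z_0·(Z_L + jZ_0·tanβl)/(Z_0 + jZ_L·tanβl)
     = 300·(491 − j898)/(860 − j1730)

Z_in ≈ 159 + j6.16 Ω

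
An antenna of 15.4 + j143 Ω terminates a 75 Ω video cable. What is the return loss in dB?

RL ≈ 0.765 dB

Γ = (-59.6 + j143)/(90.4 + j143), |Γ| = 0.916
RL = −20·log₁₀|Γ| = −20·log₁₀(0.916)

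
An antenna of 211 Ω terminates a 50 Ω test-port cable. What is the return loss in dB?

Γ = (211 − 50)/(211 + 50) = 0.617
RL = −20·log₁₀|Γ| = −20·log₁₀(0.617)

RL ≈ 4.2 dB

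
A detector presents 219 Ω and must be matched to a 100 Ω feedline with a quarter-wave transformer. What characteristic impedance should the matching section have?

Z_qwt ≈ 148 Ω

Z_qwt = √(Z_0·R_L) = √(100 × 219) = √21900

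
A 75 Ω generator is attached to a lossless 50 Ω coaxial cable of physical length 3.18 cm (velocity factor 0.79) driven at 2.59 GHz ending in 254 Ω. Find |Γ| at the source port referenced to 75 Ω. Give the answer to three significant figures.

λ = v/f = 0.79·c / 2.59 GHz = 0.0915 m
βl = 2π·l/λ = 2π × 0.348 = 125°
tan(βl) = -1.42
Z_in = Z_0·(Z_L + jZ_0·tanβl)/(Z_0 + jZ_L·tanβl) = 14.4 + j33.2 Ω
Γ_s = (Z_in − Z_s)/(Z_in + Z_s) = (-60.6 + j33.2)/(89.4 + j33.2), |Γ_s| = 0.724

|Γ| ≈ 0.724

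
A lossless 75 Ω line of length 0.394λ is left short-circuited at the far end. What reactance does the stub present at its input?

X_in ≈ -58.9 Ω (capacitive)

βl = 2π × 0.394 = 142°
tan(βl) = -0.786
For a short-circuited stub, Z_in = jZ_0·tan(βl)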